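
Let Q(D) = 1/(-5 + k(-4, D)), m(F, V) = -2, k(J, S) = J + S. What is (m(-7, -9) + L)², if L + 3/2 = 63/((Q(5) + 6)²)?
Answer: 2845969/1119364 ≈ 2.5425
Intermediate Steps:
Q(D) = 1/(-9 + D) (Q(D) = 1/(-5 + (-4 + D)) = 1/(-9 + D))
L = 429/1058 (L = -3/2 + 63/((1/(-9 + 5) + 6)²) = -3/2 + 63/((1/(-4) + 6)²) = -3/2 + 63/((-¼ + 6)²) = -3/2 + 63/((23/4)²) = -3/2 + 63/(529/16) = -3/2 + 63*(16/529) = -3/2 + 1008/529 = 429/1058 ≈ 0.40548)
(m(-7, -9) + L)² = (-2 + 429/1058)² = (-1687/1058)² = 2845969/1119364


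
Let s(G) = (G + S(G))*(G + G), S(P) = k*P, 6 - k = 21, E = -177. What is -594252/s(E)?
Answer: 16507/24367 ≈ 0.67743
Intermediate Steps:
k = -15 (k = 6 - 1*21 = 6 - 21 = -15)
S(P) = -15*P
s(G) = -28*G² (s(G) = (G - 15*G)*(G + G) = (-14*G)*(2*G) = -28*G²)
-594252/s(E) = -594252/((-28*(-177)²)) = -594252/((-28*31329)) = -594252/(-877212) = -594252*(-1/877212) = 16507/24367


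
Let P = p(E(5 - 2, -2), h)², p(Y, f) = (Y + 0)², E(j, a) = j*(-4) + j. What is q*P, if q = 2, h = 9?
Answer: 13122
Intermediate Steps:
E(j, a) = -3*j (E(j, a) = -4*j + j = -3*j)
p(Y, f) = Y²
P = 6561 (P = ((-3*(5 - 2))²)² = ((-3*3)²)² = ((-9)²)² = 81² = 6561)
q*P = 2*6561 = 13122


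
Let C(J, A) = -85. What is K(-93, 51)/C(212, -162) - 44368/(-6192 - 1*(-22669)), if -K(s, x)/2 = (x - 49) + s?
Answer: -6770094/1400545 ≈ -4.8339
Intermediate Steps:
K(s, x) = 98 - 2*s - 2*x (K(s, x) = -2*((x - 49) + s) = -2*((-49 + x) + s) = -2*(-49 + s + x) = 98 - 2*s - 2*x)
K(-93, 51)/C(212, -162) - 44368/(-6192 - 1*(-22669)) = (98 - 2*(-93) - 2*51)/(-85) - 44368/(-6192 - 1*(-22669)) = (98 + 186 - 102)*(-1/85) - 44368/(-6192 + 22669) = 182*(-1/85) - 44368/16477 = -182/85 - 44368*1/16477 = -182/85 - 44368/16477 = -6770094/1400545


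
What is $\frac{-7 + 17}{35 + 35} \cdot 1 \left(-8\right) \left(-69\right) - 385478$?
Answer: $- \frac{2697794}{7} \approx -3.854 \cdot 10^{5}$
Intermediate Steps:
$\frac{-7 + 17}{35 + 35} \cdot 1 \left(-8\right) \left(-69\right) - 385478 = \frac{10}{70} \left(-8\right) \left(-69\right) - 385478 = 10 \cdot \frac{1}{70} \left(-8\right) \left(-69\right) - 385478 = \frac{1}{7} \left(-8\right) \left(-69\right) - 385478 = \left(- \frac{8}{7}\right) \left(-69\right) - 385478 = \frac{552}{7} - 385478 = - \frac{2697794}{7}$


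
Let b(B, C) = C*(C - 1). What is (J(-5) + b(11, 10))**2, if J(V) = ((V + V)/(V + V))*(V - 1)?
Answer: 7056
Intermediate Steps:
b(B, C) = C*(-1 + C)
J(V) = -1 + V (J(V) = ((2*V)/((2*V)))*(-1 + V) = ((2*V)*(1/(2*V)))*(-1 + V) = 1*(-1 + V) = -1 + V)
(J(-5) + b(11, 10))**2 = ((-1 - 5) + 10*(-1 + 10))**2 = (-6 + 10*9)**2 = (-6 + 90)**2 = 84**2 = 7056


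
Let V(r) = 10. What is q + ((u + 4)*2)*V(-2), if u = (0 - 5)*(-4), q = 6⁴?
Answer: 1776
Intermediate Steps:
q = 1296
u = 20 (u = -5*(-4) = 20)
q + ((u + 4)*2)*V(-2) = 1296 + ((20 + 4)*2)*10 = 1296 + (24*2)*10 = 1296 + 48*10 = 1296 + 480 = 1776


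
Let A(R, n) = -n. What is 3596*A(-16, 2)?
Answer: -7192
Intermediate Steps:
3596*A(-16, 2) = 3596*(-1*2) = 3596*(-2) = -7192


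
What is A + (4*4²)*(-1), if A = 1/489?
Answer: -31295/489 ≈ -63.998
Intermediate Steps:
A = 1/489 ≈ 0.0020450
A + (4*4²)*(-1) = 1/489 + (4*4²)*(-1) = 1/489 + (4*16)*(-1) = 1/489 + 64*(-1) = 1/489 - 64 = -31295/489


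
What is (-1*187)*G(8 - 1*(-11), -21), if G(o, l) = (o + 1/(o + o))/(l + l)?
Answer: 45067/532 ≈ 84.712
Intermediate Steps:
G(o, l) = (o + 1/(2*o))/(2*l) (G(o, l) = (o + 1/(2*o))/((2*l)) = (o + 1/(2*o))*(1/(2*l)) = (o + 1/(2*o))/(2*l))
(-1*187)*G(8 - 1*(-11), -21) = (-1*187)*((¼)*(1 + 2*(8 - 1*(-11))²)/(-21*(8 - 1*(-11)))) = -187*(-1)*(1 + 2*(8 + 11)²)/(4*21*(8 + 11)) = -187*(-1)*(1 + 2*19²)/(4*21*19) = -187*(-1)*(1 + 2*361)/(4*21*19) = -187*(-1)*(1 + 722)/(4*21*19) = -187*(-1)*723/(4*21*19) = -187*(-241/532) = 45067/532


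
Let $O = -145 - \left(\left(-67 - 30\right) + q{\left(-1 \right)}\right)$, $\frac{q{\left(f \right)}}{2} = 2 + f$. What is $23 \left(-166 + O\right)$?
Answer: $-4968$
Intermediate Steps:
$q{\left(f \right)} = 4 + 2 f$ ($q{\left(f \right)} = 2 \left(2 + f\right) = 4 + 2 f$)
$O = -50$ ($O = -145 - \left(\left(-67 - 30\right) + \left(4 + 2 \left(-1\right)\right)\right) = -145 - \left(-97 + \left(4 - 2\right)\right) = -145 - \left(-97 + 2\right) = -145 - -95 = -145 + 95 = -50$)
$23 \left(-166 + O\right) = 23 \left(-166 - 50\right) = 23 \left(-216\right) = -4968$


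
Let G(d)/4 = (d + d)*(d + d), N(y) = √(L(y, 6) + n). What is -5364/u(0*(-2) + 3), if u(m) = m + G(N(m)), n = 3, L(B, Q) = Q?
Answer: -1788/49 ≈ -36.490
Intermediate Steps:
N(y) = 3 (N(y) = √(6 + 3) = √9 = 3)
G(d) = 16*d² (G(d) = 4*((d + d)*(d + d)) = 4*((2*d)*(2*d)) = 4*(4*d²) = 16*d²)
u(m) = 144 + m (u(m) = m + 16*3² = m + 16*9 = m + 144 = 144 + m)
-5364/u(0*(-2) + 3) = -5364/(144 + (0*(-2) + 3)) = -5364/(144 + (0 + 3)) = -5364/(144 + 3) = -5364/147 = -5364*1/147 = -1788/49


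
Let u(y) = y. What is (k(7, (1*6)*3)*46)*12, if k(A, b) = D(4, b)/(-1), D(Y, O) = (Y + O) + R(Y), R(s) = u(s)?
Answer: -14352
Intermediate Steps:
R(s) = s
D(Y, O) = O + 2*Y (D(Y, O) = (Y + O) + Y = (O + Y) + Y = O + 2*Y)
k(A, b) = -8 - b (k(A, b) = (b + 2*4)/(-1) = (b + 8)*(-1) = (8 + b)*(-1) = -8 - b)
(k(7, (1*6)*3)*46)*12 = ((-8 - 1*6*3)*46)*12 = ((-8 - 6*3)*46)*12 = ((-8 - 1*18)*46)*12 = ((-8 - 18)*46)*12 = -26*46*12 = -1196*12 = -14352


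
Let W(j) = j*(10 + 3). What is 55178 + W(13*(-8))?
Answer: 53826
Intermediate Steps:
W(j) = 13*j (W(j) = j*13 = 13*j)
55178 + W(13*(-8)) = 55178 + 13*(13*(-8)) = 55178 + 13*(-104) = 55178 - 1352 = 53826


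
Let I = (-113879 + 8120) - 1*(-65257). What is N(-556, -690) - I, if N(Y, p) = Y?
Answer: 39946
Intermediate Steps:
I = -40502 (I = -105759 + 65257 = -40502)
N(-556, -690) - I = -556 - 1*(-40502) = -556 + 40502 = 39946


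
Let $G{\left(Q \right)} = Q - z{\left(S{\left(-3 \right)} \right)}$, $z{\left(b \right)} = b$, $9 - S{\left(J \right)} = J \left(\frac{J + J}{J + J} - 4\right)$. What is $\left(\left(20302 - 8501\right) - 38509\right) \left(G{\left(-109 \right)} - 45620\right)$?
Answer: $1221330132$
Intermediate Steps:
$S{\left(J \right)} = 9 + 3 J$ ($S{\left(J \right)} = 9 - J \left(\frac{J + J}{J + J} - 4\right) = 9 - J \left(\frac{2 J}{2 J} - 4\right) = 9 - J \left(2 J \frac{1}{2 J} - 4\right) = 9 - J \left(1 - 4\right) = 9 - J \left(-3\right) = 9 - - 3 J = 9 + 3 J$)
$G{\left(Q \right)} = Q$ ($G{\left(Q \right)} = Q - \left(9 + 3 \left(-3\right)\right) = Q - \left(9 - 9\right) = Q - 0 = Q + 0 = Q$)
$\left(\left(20302 - 8501\right) - 38509\right) \left(G{\left(-109 \right)} - 45620\right) = \left(\left(20302 - 8501\right) - 38509\right) \left(-109 - 45620\right) = \left(\left(20302 - 8501\right) - 38509\right) \left(-45729\right) = \left(11801 - 38509\right) \left(-45729\right) = \left(-26708\right) \left(-45729\right) = 1221330132$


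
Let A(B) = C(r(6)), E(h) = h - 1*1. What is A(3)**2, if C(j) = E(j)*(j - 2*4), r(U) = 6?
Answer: 100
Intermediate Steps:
E(h) = -1 + h (E(h) = h - 1 = -1 + h)
C(j) = (-1 + j)*(-8 + j) (C(j) = (-1 + j)*(j - 2*4) = (-1 + j)*(j - 8) = (-1 + j)*(-8 + j))
A(B) = -10 (A(B) = (-1 + 6)*(-8 + 6) = 5*(-2) = -10)
A(3)**2 = (-10)**2 = 100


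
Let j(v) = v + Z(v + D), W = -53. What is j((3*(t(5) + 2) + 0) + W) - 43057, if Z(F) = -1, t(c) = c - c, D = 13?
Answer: -43105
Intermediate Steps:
t(c) = 0
j(v) = -1 + v (j(v) = v - 1 = -1 + v)
j((3*(t(5) + 2) + 0) + W) - 43057 = (-1 + ((3*(0 + 2) + 0) - 53)) - 43057 = (-1 + ((3*2 + 0) - 53)) - 43057 = (-1 + ((6 + 0) - 53)) - 43057 = (-1 + (6 - 53)) - 43057 = (-1 - 47) - 43057 = -48 - 43057 = -43105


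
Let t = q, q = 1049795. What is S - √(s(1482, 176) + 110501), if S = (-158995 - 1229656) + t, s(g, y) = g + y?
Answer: -338856 - √112159 ≈ -3.3919e+5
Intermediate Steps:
t = 1049795
S = -338856 (S = (-158995 - 1229656) + 1049795 = -1388651 + 1049795 = -338856)
S - √(s(1482, 176) + 110501) = -338856 - √((1482 + 176) + 110501) = -338856 - √(1658 + 110501) = -338856 - √112159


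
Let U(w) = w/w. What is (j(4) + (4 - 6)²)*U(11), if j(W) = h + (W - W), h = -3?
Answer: 1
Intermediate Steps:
j(W) = -3 (j(W) = -3 + (W - W) = -3 + 0 = -3)
U(w) = 1
(j(4) + (4 - 6)²)*U(11) = (-3 + (4 - 6)²)*1 = (-3 + (-2)²)*1 = (-3 + 4)*1 = 1*1 = 1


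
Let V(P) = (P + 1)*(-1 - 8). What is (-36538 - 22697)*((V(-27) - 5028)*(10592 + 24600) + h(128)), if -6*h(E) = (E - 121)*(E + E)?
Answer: 9993581078800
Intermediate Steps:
h(E) = -E*(-121 + E)/3 (h(E) = -(E - 121)*(E + E)/6 = -(-121 + E)*2*E/6 = -E*(-121 + E)/3)
V(P) = -9 - 9*P (V(P) = (1 + P)*(-9) = -9 - 9*P)
(-36538 - 22697)*((V(-27) - 5028)*(10592 + 24600) + h(128)) = (-36538 - 22697)*(((-9 - 9*(-27)) - 5028)*(10592 + 24600) + (⅓)*128*(121 - 1*128)) = -59235*(((-9 + 243) - 5028)*35192 + (⅓)*128*(121 - 128)) = -59235*((234 - 5028)*35192 + (⅓)*128*(-7)) = -59235*(-4794*35192 - 896/3) = -59235*(-168710448 - 896/3) = -59235*(-506132240/3) = 9993581078800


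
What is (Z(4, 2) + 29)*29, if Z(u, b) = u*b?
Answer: 1073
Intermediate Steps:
Z(u, b) = b*u
(Z(4, 2) + 29)*29 = (2*4 + 29)*29 = (8 + 29)*29 = 37*29 = 1073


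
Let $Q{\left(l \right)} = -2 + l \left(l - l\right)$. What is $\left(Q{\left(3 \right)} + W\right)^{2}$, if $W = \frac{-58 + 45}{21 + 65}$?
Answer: $\frac{34225}{7396} \approx 4.6275$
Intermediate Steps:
$Q{\left(l \right)} = -2$ ($Q{\left(l \right)} = -2 + l 0 = -2 + 0 = -2$)
$W = - \frac{13}{86} \approx -0.15116$
$\left(Q{\left(3 \right)} + W\right)^{2} = \left(-2 - \frac{13}{86}\right)^{2} = \left(- \frac{185}{86}\right)^{2} = \frac{34225}{7396}$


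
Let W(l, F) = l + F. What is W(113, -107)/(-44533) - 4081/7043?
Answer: -181781431/313645919 ≈ -0.57958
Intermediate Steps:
W(l, F) = F + l
W(113, -107)/(-44533) - 4081/7043 = (-107 + 113)/(-44533) - 4081/7043 = 6*(-1/44533) - 4081*1/7043 = -6/44533 - 4081/7043 = -181781431/313645919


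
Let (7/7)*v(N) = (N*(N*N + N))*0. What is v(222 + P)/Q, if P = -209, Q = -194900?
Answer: 0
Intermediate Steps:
v(N) = 0 (v(N) = (N*(N*N + N))*0 = (N*(N² + N))*0 = (N*(N + N²))*0 = 0)
v(222 + P)/Q = 0/(-194900) = 0*(-1/194900) = 0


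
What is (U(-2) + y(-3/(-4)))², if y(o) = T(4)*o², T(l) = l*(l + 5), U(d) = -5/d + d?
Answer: 6889/16 ≈ 430.56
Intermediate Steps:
U(d) = d - 5/d (U(d) = -5/d + d = d - 5/d)
T(l) = l*(5 + l)
y(o) = 36*o² (y(o) = (4*(5 + 4))*o² = (4*9)*o² = 36*o²)
(U(-2) + y(-3/(-4)))² = ((-2 - 5/(-2)) + 36*(-3/(-4))²)² = ((-2 - 5*(-½)) + 36*(-3*(-¼))²)² = ((-2 + 5/2) + 36*(¾)²)² = (½ + 36*(9/16))² = (½ + 81/4)² = (83/4)² = 6889/16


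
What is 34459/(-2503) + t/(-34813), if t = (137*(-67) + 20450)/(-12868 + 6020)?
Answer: -8214977540303/596713758272 ≈ -13.767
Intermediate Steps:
t = -11271/6848 (t = (-9179 + 20450)/(-6848) = 11271*(-1/6848) = -11271/6848 ≈ -1.6459)
34459/(-2503) + t/(-34813) = 34459/(-2503) - 11271/6848/(-34813) = 34459*(-1/2503) - 11271/6848*(-1/34813) = -34459/2503 + 11271/238399424 = -8214977540303/596713758272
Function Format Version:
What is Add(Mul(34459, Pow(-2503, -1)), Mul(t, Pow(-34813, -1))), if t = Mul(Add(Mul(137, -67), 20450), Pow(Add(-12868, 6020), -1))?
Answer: Rational(-8214977540303, 596713758272) ≈ -13.767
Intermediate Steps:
t = Rational(-11271, 6848) (t = Mul(Add(-9179, 20450), Pow(-6848, -1)) = Mul(11271, Rational(-1, 6848)) = Rational(-11271, 6848) ≈ -1.6459)
Add(Mul(34459, Pow(-2503, -1)), Mul(t, Pow(-34813, -1))) = Add(Mul(34459, Pow(-2503, -1)), Mul(Rational(-11271, 6848), Pow(-34813, -1))) = Add(Mul(34459, Rational(-1, 2503)), Mul(Rational(-11271, 6848), Rational(-1, 34813))) = Add(Rational(-34459, 2503), Rational(11271, 238399424)) = Rational(-8214977540303, 596713758272)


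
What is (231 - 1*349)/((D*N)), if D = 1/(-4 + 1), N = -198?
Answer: -59/33 ≈ -1.7879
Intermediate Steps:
D = -⅓ (D = 1/(-3) = -⅓ ≈ -0.33333)
(231 - 1*349)/((D*N)) = (231 - 1*349)/((-⅓*(-198))) = (231 - 349)/66 = -118*1/66 = -59/33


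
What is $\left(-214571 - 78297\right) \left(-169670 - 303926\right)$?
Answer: $138701113328$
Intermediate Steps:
$\left(-214571 - 78297\right) \left(-169670 - 303926\right) = \left(-292868\right) \left(-473596\right) = 138701113328$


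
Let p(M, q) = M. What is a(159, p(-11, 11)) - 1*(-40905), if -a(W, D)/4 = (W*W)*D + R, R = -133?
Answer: 1153801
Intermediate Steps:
a(W, D) = 532 - 4*D*W² (a(W, D) = -4*((W*W)*D - 133) = -4*(W²*D - 133) = -4*(D*W² - 133) = -4*(-133 + D*W²) = 532 - 4*D*W²)
a(159, p(-11, 11)) - 1*(-40905) = (532 - 4*(-11)*159²) - 1*(-40905) = (532 - 4*(-11)*25281) + 40905 = (532 + 1112364) + 40905 = 1112896 + 40905 = 1153801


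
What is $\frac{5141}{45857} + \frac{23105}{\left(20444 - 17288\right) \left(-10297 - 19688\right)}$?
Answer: $\frac{97089395815}{867913977924} \approx 0.11187$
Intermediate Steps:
$\frac{5141}{45857} + \frac{23105}{\left(20444 - 17288\right) \left(-10297 - 19688\right)} = 5141 \cdot \frac{1}{45857} + \frac{23105}{3156 \left(-29985\right)} = \frac{5141}{45857} + \frac{23105}{-94632660} = \frac{5141}{45857} + 23105 \left(- \frac{1}{94632660}\right) = \frac{5141}{45857} - \frac{4621}{18926532} = \frac{97089395815}{867913977924}$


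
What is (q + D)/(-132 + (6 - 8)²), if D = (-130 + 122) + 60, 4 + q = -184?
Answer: 17/16 ≈ 1.0625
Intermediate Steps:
q = -188 (q = -4 - 184 = -188)
D = 52 (D = -8 + 60 = 52)
(q + D)/(-132 + (6 - 8)²) = (-188 + 52)/(-132 + (6 - 8)²) = -136/(-132 + (-2)²) = -136/(-132 + 4) = -136/(-128) = -136*(-1/128) = 17/16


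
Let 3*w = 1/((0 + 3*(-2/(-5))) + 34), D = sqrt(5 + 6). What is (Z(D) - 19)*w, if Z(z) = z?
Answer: -95/528 + 5*sqrt(11)/528 ≈ -0.14852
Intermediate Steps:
D = sqrt(11) ≈ 3.3166
w = 5/528 (w = 1/(3*((0 + 3*(-2/(-5))) + 34)) = 1/(3*((0 + 3*(-2*(-1/5))) + 34)) = 1/(3*((0 + 3*(2/5)) + 34)) = 1/(3*((0 + 6/5) + 34)) = 1/(3*(6/5 + 34)) = 1/(3*(176/5)) = (1/3)*(5/176) = 5/528 ≈ 0.0094697)
(Z(D) - 19)*w = (sqrt(11) - 19)*(5/528) = (-19 + sqrt(11))*(5/528) = -95/528 + 5*sqrt(11)/528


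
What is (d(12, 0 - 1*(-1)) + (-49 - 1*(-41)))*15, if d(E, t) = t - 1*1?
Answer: -120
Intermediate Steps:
d(E, t) = -1 + t (d(E, t) = t - 1 = -1 + t)
(d(12, 0 - 1*(-1)) + (-49 - 1*(-41)))*15 = ((-1 + (0 - 1*(-1))) + (-49 - 1*(-41)))*15 = ((-1 + (0 + 1)) + (-49 + 41))*15 = ((-1 + 1) - 8)*15 = (0 - 8)*15 = -8*15 = -120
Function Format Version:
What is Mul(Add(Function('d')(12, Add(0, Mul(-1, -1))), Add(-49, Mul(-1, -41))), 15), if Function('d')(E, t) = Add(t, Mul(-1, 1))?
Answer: -120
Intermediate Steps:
Function('d')(E, t) = Add(-1, t) (Function('d')(E, t) = Add(t, -1) = Add(-1, t))
Mul(Add(Function('d')(12, Add(0, Mul(-1, -1))), Add(-49, Mul(-1, -41))), 15) = Mul(Add(Add(-1, Add(0, Mul(-1, -1))), Add(-49, Mul(-1, -41))), 15) = Mul(Add(Add(-1, Add(0, 1)), Add(-49, 41)), 15) = Mul(Add(Add(-1, 1), -8), 15) = Mul(Add(0, -8), 15) = Mul(-8, 15) = -120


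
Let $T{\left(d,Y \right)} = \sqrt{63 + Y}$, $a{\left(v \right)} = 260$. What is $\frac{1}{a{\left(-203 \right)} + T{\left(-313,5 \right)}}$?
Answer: $\frac{65}{16883} - \frac{\sqrt{17}}{33766} \approx 0.0037279$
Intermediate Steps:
$\frac{1}{a{\left(-203 \right)} + T{\left(-313,5 \right)}} = \frac{1}{260 + \sqrt{63 + 5}} = \frac{1}{260 + \sqrt{68}} = \frac{1}{260 + 2 \sqrt{17}}$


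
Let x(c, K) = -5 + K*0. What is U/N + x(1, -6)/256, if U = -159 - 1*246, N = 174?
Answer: -17425/7424 ≈ -2.3471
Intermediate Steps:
U = -405 (U = -159 - 246 = -405)
x(c, K) = -5 (x(c, K) = -5 + 0 = -5)
U/N + x(1, -6)/256 = -405/174 - 5/256 = -405*1/174 - 5*1/256 = -135/58 - 5/256 = -17425/7424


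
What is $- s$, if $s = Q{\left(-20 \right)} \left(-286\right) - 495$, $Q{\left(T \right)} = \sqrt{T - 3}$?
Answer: $495 + 286 i \sqrt{23} \approx 495.0 + 1371.6 i$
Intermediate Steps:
$Q{\left(T \right)} = \sqrt{-3 + T}$
$s = -495 - 286 i \sqrt{23}$ ($s = \sqrt{-3 - 20} \left(-286\right) - 495 = \sqrt{-23} \left(-286\right) - 495 = i \sqrt{23} \left(-286\right) - 495 = - 286 i \sqrt{23} - 495 = -495 - 286 i \sqrt{23} \approx -495.0 - 1371.6 i$)
$- s = - (-495 - 286 i \sqrt{23}) = 495 + 286 i \sqrt{23}$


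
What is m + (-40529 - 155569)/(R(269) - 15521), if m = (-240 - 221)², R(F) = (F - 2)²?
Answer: 5925837515/27884 ≈ 2.1252e+5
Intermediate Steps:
R(F) = (-2 + F)²
m = 212521 (m = (-461)² = 212521)
m + (-40529 - 155569)/(R(269) - 15521) = 212521 + (-40529 - 155569)/((-2 + 269)² - 15521) = 212521 - 196098/(267² - 15521) = 212521 - 196098/(71289 - 15521) = 212521 - 196098/55768 = 212521 - 196098*1/55768 = 212521 - 98049/27884 = 5925837515/27884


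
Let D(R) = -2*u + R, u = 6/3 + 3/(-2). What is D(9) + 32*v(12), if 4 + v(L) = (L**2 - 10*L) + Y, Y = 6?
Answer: 840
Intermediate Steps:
v(L) = 2 + L**2 - 10*L (v(L) = -4 + ((L**2 - 10*L) + 6) = -4 + (6 + L**2 - 10*L) = 2 + L**2 - 10*L)
u = 1/2 (u = 6*(1/3) + 3*(-1/2) = 2 - 3/2 = 1/2 ≈ 0.50000)
D(R) = -1 + R (D(R) = -2*1/2 + R = -1 + R)
D(9) + 32*v(12) = (-1 + 9) + 32*(2 + 12**2 - 10*12) = 8 + 32*(2 + 144 - 120) = 8 + 32*26 = 8 + 832 = 840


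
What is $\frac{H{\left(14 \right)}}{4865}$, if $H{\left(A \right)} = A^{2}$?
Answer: $\frac{28}{695} \approx 0.040288$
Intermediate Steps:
$\frac{H{\left(14 \right)}}{4865} = \frac{14^{2}}{4865} = 196 \cdot \frac{1}{4865} = \frac{28}{695}$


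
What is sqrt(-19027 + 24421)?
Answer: sqrt(5394) ≈ 73.444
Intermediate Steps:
sqrt(-19027 + 24421) = sqrt(5394)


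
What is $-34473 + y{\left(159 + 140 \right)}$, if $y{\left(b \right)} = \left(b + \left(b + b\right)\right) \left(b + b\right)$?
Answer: $501933$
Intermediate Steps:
$y{\left(b \right)} = 6 b^{2}$ ($y{\left(b \right)} = \left(b + 2 b\right) 2 b = 3 b 2 b = 6 b^{2}$)
$-34473 + y{\left(159 + 140 \right)} = -34473 + 6 \left(159 + 140\right)^{2} = -34473 + 6 \cdot 299^{2} = -34473 + 6 \cdot 89401 = -34473 + 536406 = 501933$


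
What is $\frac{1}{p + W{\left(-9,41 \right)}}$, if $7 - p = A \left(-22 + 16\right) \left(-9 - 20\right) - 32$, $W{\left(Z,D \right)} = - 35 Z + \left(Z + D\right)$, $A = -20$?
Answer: $\frac{1}{3866} \approx 0.00025867$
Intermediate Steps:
$W{\left(Z,D \right)} = D - 34 Z$ ($W{\left(Z,D \right)} = - 35 Z + \left(D + Z\right) = D - 34 Z$)
$p = 3519$ ($p = 7 - \left(- 20 \left(-22 + 16\right) \left(-9 - 20\right) - 32\right) = 7 - \left(- 20 \left(\left(-6\right) \left(-29\right)\right) - 32\right) = 7 - \left(\left(-20\right) 174 - 32\right) = 7 - \left(-3480 - 32\right) = 7 - -3512 = 7 + 3512 = 3519$)
$\frac{1}{p + W{\left(-9,41 \right)}} = \frac{1}{3519 + \left(41 - -306\right)} = \frac{1}{3519 + \left(41 + 306\right)} = \frac{1}{3519 + 347} = \frac{1}{3866}$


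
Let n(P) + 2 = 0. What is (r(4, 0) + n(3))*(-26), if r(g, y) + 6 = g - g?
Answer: 208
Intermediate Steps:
r(g, y) = -6 (r(g, y) = -6 + (g - g) = -6 + 0 = -6)
n(P) = -2 (n(P) = -2 + 0 = -2)
(r(4, 0) + n(3))*(-26) = (-6 - 2)*(-26) = -8*(-26) = 208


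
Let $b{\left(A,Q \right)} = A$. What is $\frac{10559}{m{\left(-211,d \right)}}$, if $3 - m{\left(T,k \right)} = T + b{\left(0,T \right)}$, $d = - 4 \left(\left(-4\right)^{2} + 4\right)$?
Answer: $\frac{10559}{214} \approx 49.341$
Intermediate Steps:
$d = -80$ ($d = - 4 \left(16 + 4\right) = \left(-4\right) 20 = -80$)
$m{\left(T,k \right)} = 3 - T$ ($m{\left(T,k \right)} = 3 - \left(T + 0\right) = 3 - T$)
$\frac{10559}{m{\left(-211,d \right)}} = \frac{10559}{3 - -211} = \frac{10559}{3 + 211} = \frac{10559}{214}$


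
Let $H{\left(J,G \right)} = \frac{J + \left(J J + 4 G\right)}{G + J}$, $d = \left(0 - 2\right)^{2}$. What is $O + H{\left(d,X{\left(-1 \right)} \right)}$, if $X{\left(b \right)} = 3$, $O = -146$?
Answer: $- \frac{990}{7} \approx -141.43$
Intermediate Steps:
$d = 4$ ($d = \left(-2\right)^{2} = 4$)
$H{\left(J,G \right)} = \frac{J + J^{2} + 4 G}{G + J}$ ($H{\left(J,G \right)} = \frac{J + \left(J^{2} + 4 G\right)}{G + J} = \frac{J + J^{2} + 4 G}{G + J}$)
$O + H{\left(d,X{\left(-1 \right)} \right)} = -146 + \frac{4 + 4^{2} + 4 \cdot 3}{3 + 4} = -146 + \frac{4 + 16 + 12}{7} = -146 + \frac{1}{7} \cdot 32 = -146 + \frac{32}{7} = - \frac{990}{7}$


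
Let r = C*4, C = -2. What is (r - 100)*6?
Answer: -648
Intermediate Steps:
r = -8 (r = -2*4 = -8)
(r - 100)*6 = (-8 - 100)*6 = -108*6 = -648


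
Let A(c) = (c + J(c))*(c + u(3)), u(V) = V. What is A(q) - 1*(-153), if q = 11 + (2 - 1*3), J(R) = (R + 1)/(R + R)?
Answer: 5803/20 ≈ 290.15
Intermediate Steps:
J(R) = (1 + R)/(2*R) (J(R) = (1 + R)/((2*R)) = (1 + R)*(1/(2*R)) = (1 + R)/(2*R))
q = 10 (q = 11 + (2 - 3) = 11 - 1 = 10)
A(c) = (3 + c)*(c + (1 + c)/(2*c)) (A(c) = (c + (1 + c)/(2*c))*(c + 3) = (c + (1 + c)/(2*c))*(3 + c) = (3 + c)*(c + (1 + c)/(2*c)))
A(q) - 1*(-153) = (2 + 10² + (3/2)/10 + (7/2)*10) - 1*(-153) = (2 + 100 + (3/2)*(⅒) + 35) + 153 = (2 + 100 + 3/20 + 35) + 153 = 2743/20 + 153 = 5803/20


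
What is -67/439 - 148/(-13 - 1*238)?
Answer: 48155/110189 ≈ 0.43702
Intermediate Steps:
-67/439 - 148/(-13 - 1*238) = -67*1/439 - 148/(-13 - 238) = -67/439 - 148/(-251) = -67/439 - 148*(-1/251) = -67/439 + 148/251 = 48155/110189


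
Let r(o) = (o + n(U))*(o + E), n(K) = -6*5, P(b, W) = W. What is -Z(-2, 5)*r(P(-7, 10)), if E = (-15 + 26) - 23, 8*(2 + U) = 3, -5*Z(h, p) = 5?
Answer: 40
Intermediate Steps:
Z(h, p) = -1 (Z(h, p) = -⅕*5 = -1)
U = -13/8 (U = -2 + (⅛)*3 = -2 + 3/8 = -13/8 ≈ -1.6250)
E = -12 (E = 11 - 23 = -12)
n(K) = -30
r(o) = (-30 + o)*(-12 + o) (r(o) = (o - 30)*(o - 12) = (-30 + o)*(-12 + o))
-Z(-2, 5)*r(P(-7, 10)) = -(-1)*(360 + 10² - 42*10) = -(-1)*(360 + 100 - 420) = -(-1)*40 = -1*(-40) = 40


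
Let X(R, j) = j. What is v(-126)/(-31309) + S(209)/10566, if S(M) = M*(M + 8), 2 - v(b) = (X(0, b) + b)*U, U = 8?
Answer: 1398634889/330810894 ≈ 4.2279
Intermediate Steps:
v(b) = 2 - 16*b (v(b) = 2 - (b + b)*8 = 2 - 2*b*8 = 2 - 16*b)
S(M) = M*(8 + M)
v(-126)/(-31309) + S(209)/10566 = (2 - 16*(-126))/(-31309) + (209*(8 + 209))/10566 = (2 + 2016)*(-1/31309) + (209*217)*(1/10566) = 2018*(-1/31309) + 45353*(1/10566) = -2018/31309 + 45353/10566 = 1398634889/330810894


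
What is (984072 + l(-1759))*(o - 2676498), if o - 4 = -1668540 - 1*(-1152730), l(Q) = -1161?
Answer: -3137750716944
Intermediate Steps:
o = -515806 (o = 4 + (-1668540 - 1*(-1152730)) = 4 + (-1668540 + 1152730) = 4 - 515810 = -515806)
(984072 + l(-1759))*(o - 2676498) = (984072 - 1161)*(-515806 - 2676498) = 982911*(-3192304) = -3137750716944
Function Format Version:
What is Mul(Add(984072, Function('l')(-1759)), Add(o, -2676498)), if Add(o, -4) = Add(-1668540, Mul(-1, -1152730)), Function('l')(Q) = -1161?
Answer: -3137750716944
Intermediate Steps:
o = -515806 (o = Add(4, Add(-1668540, Mul(-1, -1152730))) = Add(4, Add(-1668540, 1152730)) = Add(4, -515810) = -515806)
Mul(Add(984072, Function('l')(-1759)), Add(o, -2676498)) = Mul(Add(984072, -1161), Add(-515806, -2676498)) = Mul(982911, -3192304) = -3137750716944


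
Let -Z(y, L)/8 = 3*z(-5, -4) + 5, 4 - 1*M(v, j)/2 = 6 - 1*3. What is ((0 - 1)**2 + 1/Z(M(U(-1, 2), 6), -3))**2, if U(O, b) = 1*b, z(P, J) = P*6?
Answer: 463761/462400 ≈ 1.0029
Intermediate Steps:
z(P, J) = 6*P
U(O, b) = b
M(v, j) = 2 (M(v, j) = 8 - 2*(6 - 1*3) = 8 - 2*(6 - 3) = 8 - 2*3 = 8 - 6 = 2)
Z(y, L) = 680 (Z(y, L) = -8*(3*(6*(-5)) + 5) = -8*(3*(-30) + 5) = -8*(-90 + 5) = -8*(-85) = 680)
((0 - 1)**2 + 1/Z(M(U(-1, 2), 6), -3))**2 = ((0 - 1)**2 + 1/680)**2 = ((-1)**2 + 1/680)**2 = (1 + 1/680)**2 = (681/680)**2 = 463761/462400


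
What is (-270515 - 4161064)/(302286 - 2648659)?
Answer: 4431579/2346373 ≈ 1.8887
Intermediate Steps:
(-270515 - 4161064)/(302286 - 2648659) = -4431579/(-2346373) = -4431579*(-1/2346373) = 4431579/2346373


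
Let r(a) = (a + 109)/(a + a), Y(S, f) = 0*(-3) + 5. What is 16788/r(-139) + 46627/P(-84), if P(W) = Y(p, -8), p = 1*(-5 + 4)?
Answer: 824471/5 ≈ 1.6489e+5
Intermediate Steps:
p = -1 (p = 1*(-1) = -1)
Y(S, f) = 5 (Y(S, f) = 0 + 5 = 5)
P(W) = 5
r(a) = (109 + a)/(2*a) (r(a) = (109 + a)/((2*a)) = (109 + a)*(1/(2*a)) = (109 + a)/(2*a))
16788/r(-139) + 46627/P(-84) = 16788/(((½)*(109 - 139)/(-139))) + 46627/5 = 16788/(((½)*(-1/139)*(-30))) + 46627*(⅕) = 16788/(15/139) + 46627/5 = 16788*(139/15) + 46627/5 = 777844/5 + 46627/5 = 824471/5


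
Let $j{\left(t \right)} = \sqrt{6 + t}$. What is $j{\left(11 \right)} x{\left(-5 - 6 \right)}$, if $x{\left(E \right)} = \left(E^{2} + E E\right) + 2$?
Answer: $244 \sqrt{17} \approx 1006.0$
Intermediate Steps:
$x{\left(E \right)} = 2 + 2 E^{2}$ ($x{\left(E \right)} = \left(E^{2} + E^{2}\right) + 2 = 2 E^{2} + 2 = 2 + 2 E^{2}$)
$j{\left(11 \right)} x{\left(-5 - 6 \right)} = \sqrt{6 + 11} \left(2 + 2 \left(-5 - 6\right)^{2}\right) = \sqrt{17} \left(2 + 2 \left(-5 - 6\right)^{2}\right) = \sqrt{17} \left(2 + 2 \left(-11\right)^{2}\right) = \sqrt{17} \left(2 + 2 \cdot 121\right) = \sqrt{17} \left(2 + 242\right) = \sqrt{17} \cdot 244 = 244 \sqrt{17}$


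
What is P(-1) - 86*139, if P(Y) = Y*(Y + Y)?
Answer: -11952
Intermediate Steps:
P(Y) = 2*Y² (P(Y) = Y*(2*Y) = 2*Y²)
P(-1) - 86*139 = 2*(-1)² - 86*139 = 2*1 - 11954 = 2 - 11954 = -11952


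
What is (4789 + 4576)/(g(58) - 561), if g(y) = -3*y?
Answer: -1873/147 ≈ -12.742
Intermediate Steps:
(4789 + 4576)/(g(58) - 561) = (4789 + 4576)/(-3*58 - 561) = 9365/(-174 - 561) = 9365/(-735) = 9365*(-1/735) = -1873/147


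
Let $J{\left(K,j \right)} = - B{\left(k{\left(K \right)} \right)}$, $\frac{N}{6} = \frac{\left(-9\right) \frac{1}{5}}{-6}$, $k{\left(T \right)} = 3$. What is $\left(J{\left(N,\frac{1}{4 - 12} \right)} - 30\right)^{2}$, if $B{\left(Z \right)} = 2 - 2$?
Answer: $900$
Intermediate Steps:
$B{\left(Z \right)} = 0$
$N = \frac{9}{5}$ ($N = 6 \frac{\left(-9\right) \frac{1}{5}}{-6} = 6 \left(-9\right) \frac{1}{5} \left(- \frac{1}{6}\right) = 6 \left(\left(- \frac{9}{5}\right) \left(- \frac{1}{6}\right)\right) = 6 \cdot \frac{3}{10} = \frac{9}{5} \approx 1.8$)
$J{\left(K,j \right)} = 0$ ($J{\left(K,j \right)} = \left(-1\right) 0 = 0$)
$\left(J{\left(N,\frac{1}{4 - 12} \right)} - 30\right)^{2} = \left(0 - 30\right)^{2} = \left(-30\right)^{2} = 900$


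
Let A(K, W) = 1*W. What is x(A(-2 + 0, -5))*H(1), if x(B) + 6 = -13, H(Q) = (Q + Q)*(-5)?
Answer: 190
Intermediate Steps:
H(Q) = -10*Q (H(Q) = (2*Q)*(-5) = -10*Q)
A(K, W) = W
x(B) = -19 (x(B) = -6 - 13 = -19)
x(A(-2 + 0, -5))*H(1) = -(-190) = -19*(-10) = 190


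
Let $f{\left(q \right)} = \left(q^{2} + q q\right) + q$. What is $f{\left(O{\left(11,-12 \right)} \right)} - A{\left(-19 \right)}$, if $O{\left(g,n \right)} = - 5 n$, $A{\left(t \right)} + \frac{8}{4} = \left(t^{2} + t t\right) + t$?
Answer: $6559$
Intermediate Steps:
$A{\left(t \right)} = -2 + t + 2 t^{2}$ ($A{\left(t \right)} = -2 + \left(\left(t^{2} + t t\right) + t\right) = -2 + \left(\left(t^{2} + t^{2}\right) + t\right) = -2 + \left(2 t^{2} + t\right) = -2 + \left(t + 2 t^{2}\right) = -2 + t + 2 t^{2}$)
$f{\left(q \right)} = q + 2 q^{2}$ ($f{\left(q \right)} = \left(q^{2} + q^{2}\right) + q = 2 q^{2} + q = q + 2 q^{2}$)
$f{\left(O{\left(11,-12 \right)} \right)} - A{\left(-19 \right)} = \left(-5\right) \left(-12\right) \left(1 + 2 \left(\left(-5\right) \left(-12\right)\right)\right) - \left(-2 - 19 + 2 \left(-19\right)^{2}\right) = 60 \left(1 + 2 \cdot 60\right) - \left(-2 - 19 + 2 \cdot 361\right) = 60 \left(1 + 120\right) - \left(-2 - 19 + 722\right) = 60 \cdot 121 - 701 = 7260 - 701 = 6559$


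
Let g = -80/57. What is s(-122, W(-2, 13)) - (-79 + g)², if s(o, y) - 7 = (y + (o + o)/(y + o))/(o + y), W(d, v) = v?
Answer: -249282392215/38601369 ≈ -6457.9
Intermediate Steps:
s(o, y) = 7 + (y + 2*o/(o + y))/(o + y) (s(o, y) = 7 + (y + (o + o)/(y + o))/(o + y) = 7 + (y + (2*o)/(o + y))/(o + y) = 7 + (y + 2*o/(o + y))/(o + y))
g = -80/57 (g = -80*1/57 = -80/57 ≈ -1.4035)
s(-122, W(-2, 13)) - (-79 + g)² = (13² + 2*(-122) + 7*(-122 + 13)² - 122*13)/(-122 + 13)² - (-79 - 80/57)² = (169 - 244 + 7*(-109)² - 1586)/(-109)² - (-4583/57)² = (169 - 244 + 7*11881 - 1586)/11881 - 1*21003889/3249 = (169 - 244 + 83167 - 1586)/11881 - 21003889/3249 = (1/11881)*81506 - 21003889/3249 = 81506/11881 - 21003889/3249 = -249282392215/38601369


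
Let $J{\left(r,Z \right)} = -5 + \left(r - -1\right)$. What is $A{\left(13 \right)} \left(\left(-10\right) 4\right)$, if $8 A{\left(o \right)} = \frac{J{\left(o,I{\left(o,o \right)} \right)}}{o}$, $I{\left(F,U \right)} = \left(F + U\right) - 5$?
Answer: $- \frac{45}{13} \approx -3.4615$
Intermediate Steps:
$I{\left(F,U \right)} = -5 + F + U$
$J{\left(r,Z \right)} = -4 + r$ ($J{\left(r,Z \right)} = -5 + \left(r + 1\right) = -5 + \left(1 + r\right) = -4 + r$)
$A{\left(o \right)} = \frac{-4 + o}{8 o}$ ($A{\left(o \right)} = \frac{\left(-4 + o\right) \frac{1}{o}}{8} = \frac{\frac{1}{o} \left(-4 + o\right)}{8} = \frac{-4 + o}{8 o}$)
$A{\left(13 \right)} \left(\left(-10\right) 4\right) = \frac{-4 + 13}{8 \cdot 13} \left(\left(-10\right) 4\right) = \frac{1}{8} \cdot \frac{1}{13} \cdot 9 \left(-40\right) = \frac{9}{104} \left(-40\right) = - \frac{45}{13}$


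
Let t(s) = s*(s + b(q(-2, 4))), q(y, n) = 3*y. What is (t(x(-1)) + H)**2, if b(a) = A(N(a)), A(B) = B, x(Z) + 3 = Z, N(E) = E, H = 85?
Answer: 15625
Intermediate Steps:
x(Z) = -3 + Z
b(a) = a
t(s) = s*(-6 + s) (t(s) = s*(s + 3*(-2)) = s*(s - 6) = s*(-6 + s))
(t(x(-1)) + H)**2 = ((-3 - 1)*(-6 + (-3 - 1)) + 85)**2 = (-4*(-6 - 4) + 85)**2 = (-4*(-10) + 85)**2 = (40 + 85)**2 = 125**2 = 15625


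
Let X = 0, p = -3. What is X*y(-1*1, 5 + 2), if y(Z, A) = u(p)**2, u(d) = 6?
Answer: 0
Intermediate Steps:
y(Z, A) = 36 (y(Z, A) = 6**2 = 36)
X*y(-1*1, 5 + 2) = 0*36 = 0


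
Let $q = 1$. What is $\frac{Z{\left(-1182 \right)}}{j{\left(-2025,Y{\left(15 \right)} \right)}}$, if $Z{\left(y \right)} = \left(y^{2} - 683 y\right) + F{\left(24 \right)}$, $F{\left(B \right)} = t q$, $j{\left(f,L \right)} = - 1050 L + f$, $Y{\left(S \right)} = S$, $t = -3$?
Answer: $- \frac{734809}{5925} \approx -124.02$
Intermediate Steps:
$j{\left(f,L \right)} = f - 1050 L$
$F{\left(B \right)} = -3$ ($F{\left(B \right)} = \left(-3\right) 1 = -3$)
$Z{\left(y \right)} = -3 + y^{2} - 683 y$ ($Z{\left(y \right)} = \left(y^{2} - 683 y\right) - 3 = -3 + y^{2} - 683 y$)
$\frac{Z{\left(-1182 \right)}}{j{\left(-2025,Y{\left(15 \right)} \right)}} = \frac{-3 + \left(-1182\right)^{2} - -807306}{-2025 - 15750} = \frac{-3 + 1397124 + 807306}{-2025 - 15750} = \frac{2204427}{-17775} = 2204427 \left(- \frac{1}{17775}\right) = - \frac{734809}{5925}$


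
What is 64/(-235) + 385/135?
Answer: 16367/6345 ≈ 2.5795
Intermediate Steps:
64/(-235) + 385/135 = 64*(-1/235) + 385*(1/135) = -64/235 + 77/27 = 16367/6345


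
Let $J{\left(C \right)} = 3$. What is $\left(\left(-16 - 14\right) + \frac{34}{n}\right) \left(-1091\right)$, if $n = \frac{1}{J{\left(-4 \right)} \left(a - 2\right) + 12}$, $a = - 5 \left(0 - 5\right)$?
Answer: $-2971884$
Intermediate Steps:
$a = 25$ ($a = \left(-5\right) \left(-5\right) = 25$)
$n = \frac{1}{81}$ ($n = \frac{1}{3 \left(25 - 2\right) + 12} = \frac{1}{3 \cdot 23 + 12} = \frac{1}{69 + 12} = \frac{1}{81} \approx 0.012346$)
$\left(\left(-16 - 14\right) + \frac{34}{n}\right) \left(-1091\right) = \left(\left(-16 - 14\right) + 34 \frac{1}{\frac{1}{81}}\right) \left(-1091\right) = \left(-30 + 34 \cdot 81\right) \left(-1091\right) = \left(-30 + 2754\right) \left(-1091\right) = 2724 \left(-1091\right) = -2971884$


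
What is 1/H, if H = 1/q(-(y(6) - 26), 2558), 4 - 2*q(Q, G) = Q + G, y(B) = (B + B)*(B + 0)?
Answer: -1254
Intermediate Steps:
y(B) = 2*B**2 (y(B) = (2*B)*B = 2*B**2)
q(Q, G) = 2 - G/2 - Q/2 (q(Q, G) = 2 - (Q + G)/2 = 2 - (G + Q)/2 = 2 + (-G/2 - Q/2) = 2 - G/2 - Q/2)
H = -1/1254 (H = 1/(2 - 1/2*2558 - (-1)*(2*6**2 - 26)/2) = 1/(2 - 1279 - (-1)*(2*36 - 26)/2) = 1/(2 - 1279 - (-1)*(72 - 26)/2) = 1/(2 - 1279 - (-1)*46/2) = 1/(2 - 1279 - 1/2*(-46)) = 1/(2 - 1279 + 23) = 1/(-1254) = -1/1254 ≈ -0.00079745)
1/H = 1/(-1/1254) = -1254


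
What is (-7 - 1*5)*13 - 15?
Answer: -171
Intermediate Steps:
(-7 - 1*5)*13 - 15 = (-7 - 5)*13 - 15 = -12*13 - 15 = -156 - 15 = -171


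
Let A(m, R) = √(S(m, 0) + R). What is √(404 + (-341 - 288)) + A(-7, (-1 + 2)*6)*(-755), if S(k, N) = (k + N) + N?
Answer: -740*I ≈ -740.0*I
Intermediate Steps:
S(k, N) = k + 2*N (S(k, N) = (N + k) + N = k + 2*N)
A(m, R) = √(R + m) (A(m, R) = √((m + 2*0) + R) = √((m + 0) + R) = √(m + R) = √(R + m))
√(404 + (-341 - 288)) + A(-7, (-1 + 2)*6)*(-755) = √(404 + (-341 - 288)) + √((-1 + 2)*6 - 7)*(-755) = √(404 - 629) + √(1*6 - 7)*(-755) = √(-225) + √(6 - 7)*(-755) = 15*I + √(-1)*(-755) = 15*I + I*(-755) = 15*I - 755*I = -740*I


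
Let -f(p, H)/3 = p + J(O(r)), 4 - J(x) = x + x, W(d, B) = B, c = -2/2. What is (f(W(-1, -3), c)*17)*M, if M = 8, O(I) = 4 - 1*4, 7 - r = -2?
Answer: -408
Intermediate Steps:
c = -1 (c = -2*½ = -1)
r = 9 (r = 7 - 1*(-2) = 7 + 2 = 9)
O(I) = 0 (O(I) = 4 - 4 = 0)
J(x) = 4 - 2*x (J(x) = 4 - (x + x) = 4 - 2*x)
f(p, H) = -12 - 3*p (f(p, H) = -3*(p + (4 - 2*0)) = -3*(p + (4 + 0)) = -3*(p + 4) = -3*(4 + p) = -12 - 3*p)
(f(W(-1, -3), c)*17)*M = ((-12 - 3*(-3))*17)*8 = ((-12 + 9)*17)*8 = -3*17*8 = -51*8 = -408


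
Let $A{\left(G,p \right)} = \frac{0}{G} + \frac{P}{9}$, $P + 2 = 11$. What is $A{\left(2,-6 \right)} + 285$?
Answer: $286$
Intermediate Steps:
$P = 9$ ($P = -2 + 11 = 9$)
$A{\left(G,p \right)} = 1$ ($A{\left(G,p \right)} = \frac{0}{G} + \frac{9}{9} = 0 + 9 \cdot \frac{1}{9} = 0 + 1 = 1$)
$A{\left(2,-6 \right)} + 285 = 1 + 285 = 286$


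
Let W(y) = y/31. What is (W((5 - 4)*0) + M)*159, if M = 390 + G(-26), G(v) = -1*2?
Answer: 61692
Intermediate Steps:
G(v) = -2
W(y) = y/31 (W(y) = y*(1/31) = y/31)
M = 388 (M = 390 - 2 = 388)
(W((5 - 4)*0) + M)*159 = (((5 - 4)*0)/31 + 388)*159 = ((1*0)/31 + 388)*159 = ((1/31)*0 + 388)*159 = (0 + 388)*159 = 388*159 = 61692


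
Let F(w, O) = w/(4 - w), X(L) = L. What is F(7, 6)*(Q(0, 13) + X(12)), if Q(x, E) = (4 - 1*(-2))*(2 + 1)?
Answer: -70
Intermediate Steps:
Q(x, E) = 18 (Q(x, E) = (4 + 2)*3 = 6*3 = 18)
F(7, 6)*(Q(0, 13) + X(12)) = (-1*7/(-4 + 7))*(18 + 12) = -1*7/3*30 = -1*7*⅓*30 = -7/3*30 = -70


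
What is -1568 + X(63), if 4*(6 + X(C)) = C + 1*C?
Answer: -3085/2 ≈ -1542.5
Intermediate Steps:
X(C) = -6 + C/2 (X(C) = -6 + (C + 1*C)/4 = -6 + (C + C)/4 = -6 + (2*C)/4 = -6 + C/2)
-1568 + X(63) = -1568 + (-6 + (1/2)*63) = -1568 + (-6 + 63/2) = -1568 + 51/2 = -3085/2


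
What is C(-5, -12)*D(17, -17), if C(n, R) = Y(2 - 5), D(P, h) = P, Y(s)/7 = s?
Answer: -357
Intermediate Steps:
Y(s) = 7*s
C(n, R) = -21 (C(n, R) = 7*(2 - 5) = 7*(-3) = -21)
C(-5, -12)*D(17, -17) = -21*17 = -357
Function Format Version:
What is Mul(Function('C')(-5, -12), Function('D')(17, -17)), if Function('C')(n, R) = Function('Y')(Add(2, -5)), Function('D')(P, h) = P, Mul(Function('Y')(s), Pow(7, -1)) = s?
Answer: -357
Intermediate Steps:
Function('Y')(s) = Mul(7, s)
Function('C')(n, R) = -21 (Function('C')(n, R) = Mul(7, Add(2, -5)) = Mul(7, -3) = -21)
Mul(Function('C')(-5, -12), Function('D')(17, -17)) = Mul(-21, 17) = -357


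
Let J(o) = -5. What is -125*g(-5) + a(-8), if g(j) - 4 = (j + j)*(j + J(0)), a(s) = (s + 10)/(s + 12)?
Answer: -25999/2 ≈ -13000.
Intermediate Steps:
a(s) = (10 + s)/(12 + s)
g(j) = 4 + 2*j*(-5 + j) (g(j) = 4 + (j + j)*(j - 5) = 4 + (2*j)*(-5 + j) = 4 + 2*j*(-5 + j))
-125*g(-5) + a(-8) = -125*(4 - 10*(-5) + 2*(-5)²) + (10 - 8)/(12 - 8) = -125*(4 + 50 + 2*25) + 2/4 = -125*(4 + 50 + 50) + (¼)*2 = -125*104 + ½ = -13000 + ½ = -25999/2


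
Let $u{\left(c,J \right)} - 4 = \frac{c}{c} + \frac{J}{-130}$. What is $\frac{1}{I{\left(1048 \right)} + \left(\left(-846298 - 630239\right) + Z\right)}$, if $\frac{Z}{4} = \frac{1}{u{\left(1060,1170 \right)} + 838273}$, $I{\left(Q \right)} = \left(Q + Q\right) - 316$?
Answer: $- \frac{838269}{1236243075629} \approx -6.7808 \cdot 10^{-7}$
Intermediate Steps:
$I{\left(Q \right)} = -316 + 2 Q$ ($I{\left(Q \right)} = 2 Q - 316 = -316 + 2 Q$)
$u{\left(c,J \right)} = 5 - \frac{J}{130}$ ($u{\left(c,J \right)} = 4 + \left(\frac{c}{c} + \frac{J}{-130}\right) = 4 + \left(1 + J \left(- \frac{1}{130}\right)\right) = 4 - \left(-1 + \frac{J}{130}\right) = 5 - \frac{J}{130}$)
$Z = \frac{4}{838269}$ ($Z = \frac{4}{\left(5 - 9\right) + 838273} = \frac{4}{-4 + 838273} = \frac{4}{838269} \approx 4.7717 \cdot 10^{-6}$)
$\frac{1}{I{\left(1048 \right)} + \left(\left(-846298 - 630239\right) + Z\right)} = \frac{1}{\left(-316 + 2 \cdot 1048\right) + \left(\left(-846298 - 630239\right) + \frac{4}{838269}\right)} = \frac{1}{\left(-316 + 2096\right) + \left(-1476537 + \frac{4}{838269}\right)} = \frac{1}{1780 - \frac{1237735194449}{838269}} = \frac{1}{- \frac{1236243075629}{838269}} = - \frac{838269}{1236243075629}$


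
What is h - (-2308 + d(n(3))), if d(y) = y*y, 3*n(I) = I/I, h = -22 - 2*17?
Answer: 20267/9 ≈ 2251.9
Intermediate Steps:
h = -56 (h = -22 - 34 = -56)
n(I) = ⅓ (n(I) = (I/I)/3 = (⅓)*1 = ⅓)
d(y) = y²
h - (-2308 + d(n(3))) = -56 - (-2308 + (⅓)²) = -56 - (-2308 + ⅑) = -56 - 1*(-20771/9) = -56 + 20771/9 = 20267/9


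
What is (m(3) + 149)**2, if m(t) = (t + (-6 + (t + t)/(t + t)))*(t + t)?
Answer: 18769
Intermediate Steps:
m(t) = 2*t*(-5 + t) (m(t) = (t + (-6 + (2*t)/((2*t))))*(2*t) = (t + (-6 + (2*t)*(1/(2*t))))*(2*t) = (t + (-6 + 1))*(2*t) = (t - 5)*(2*t) = (-5 + t)*(2*t) = 2*t*(-5 + t))
(m(3) + 149)**2 = (2*3*(-5 + 3) + 149)**2 = (2*3*(-2) + 149)**2 = (-12 + 149)**2 = 137**2 = 18769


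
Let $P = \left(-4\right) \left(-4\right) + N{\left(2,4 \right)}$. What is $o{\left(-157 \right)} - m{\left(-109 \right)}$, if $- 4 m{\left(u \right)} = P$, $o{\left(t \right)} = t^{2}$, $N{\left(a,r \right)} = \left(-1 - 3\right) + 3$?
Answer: $\frac{98611}{4} \approx 24653.0$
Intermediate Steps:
$N{\left(a,r \right)} = -1$ ($N{\left(a,r \right)} = -4 + 3 = -1$)
$P = 15$ ($P = \left(-4\right) \left(-4\right) - 1 = 16 - 1 = 15$)
$m{\left(u \right)} = - \frac{15}{4}$ ($m{\left(u \right)} = \left(- \frac{1}{4}\right) 15 = - \frac{15}{4}$)
$o{\left(-157 \right)} - m{\left(-109 \right)} = \left(-157\right)^{2} - - \frac{15}{4} = 24649 + \frac{15}{4} = \frac{98611}{4}$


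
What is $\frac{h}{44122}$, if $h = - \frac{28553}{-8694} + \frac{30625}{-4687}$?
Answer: $- \frac{1455229}{19757336076} \approx -7.3655 \cdot 10^{-5}$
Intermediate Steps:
$h = - \frac{18917977}{5821254}$ ($h = \left(-28553\right) \left(- \frac{1}{8694}\right) + 30625 \left(- \frac{1}{4687}\right) = \frac{4079}{1242} - \frac{30625}{4687} = - \frac{18917977}{5821254} \approx -3.2498$)
$\frac{h}{44122} = - \frac{18917977}{5821254 \cdot 44122} = \left(- \frac{18917977}{5821254}\right) \frac{1}{44122} = - \frac{1455229}{19757336076}$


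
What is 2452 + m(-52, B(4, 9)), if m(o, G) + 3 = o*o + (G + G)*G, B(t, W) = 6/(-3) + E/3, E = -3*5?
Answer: 5251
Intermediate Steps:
E = -15
B(t, W) = -7 (B(t, W) = 6/(-3) - 15/3 = 6*(-⅓) - 15*⅓ = -2 - 5 = -7)
m(o, G) = -3 + o² + 2*G² (m(o, G) = -3 + (o*o + (G + G)*G) = -3 + (o² + (2*G)*G) = -3 + (o² + 2*G²) = -3 + o² + 2*G²)
2452 + m(-52, B(4, 9)) = 2452 + (-3 + (-52)² + 2*(-7)²) = 2452 + (-3 + 2704 + 2*49) = 2452 + (-3 + 2704 + 98) = 2452 + 2799 = 5251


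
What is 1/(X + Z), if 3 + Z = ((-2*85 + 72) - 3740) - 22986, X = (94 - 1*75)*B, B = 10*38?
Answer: -1/19607 ≈ -5.1002e-5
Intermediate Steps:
B = 380
X = 7220 (X = (94 - 1*75)*380 = (94 - 75)*380 = 19*380 = 7220)
Z = -26827 (Z = -3 + (((-2*85 + 72) - 3740) - 22986) = -3 + (((-170 + 72) - 3740) - 22986) = -3 + ((-98 - 3740) - 22986) = -3 + (-3838 - 22986) = -3 - 26824 = -26827)
1/(X + Z) = 1/(7220 - 26827) = 1/(-19607) = -1/19607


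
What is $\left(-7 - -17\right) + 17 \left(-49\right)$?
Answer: $-823$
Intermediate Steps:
$\left(-7 - -17\right) + 17 \left(-49\right) = \left(-7 + 17\right) - 833 = 10 - 833 = -823$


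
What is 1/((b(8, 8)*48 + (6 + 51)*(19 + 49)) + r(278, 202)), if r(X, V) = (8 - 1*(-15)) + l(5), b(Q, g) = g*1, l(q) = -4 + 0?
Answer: 1/4279 ≈ 0.00023370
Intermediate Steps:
l(q) = -4
b(Q, g) = g
r(X, V) = 19 (r(X, V) = (8 - 1*(-15)) - 4 = (8 + 15) - 4 = 23 - 4 = 19)
1/((b(8, 8)*48 + (6 + 51)*(19 + 49)) + r(278, 202)) = 1/((8*48 + (6 + 51)*(19 + 49)) + 19) = 1/((384 + 57*68) + 19) = 1/((384 + 3876) + 19) = 1/(4260 + 19) = 1/4279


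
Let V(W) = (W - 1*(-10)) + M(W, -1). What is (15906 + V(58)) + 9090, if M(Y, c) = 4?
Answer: 25068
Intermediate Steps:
V(W) = 14 + W (V(W) = (W - 1*(-10)) + 4 = (W + 10) + 4 = (10 + W) + 4 = 14 + W)
(15906 + V(58)) + 9090 = (15906 + (14 + 58)) + 9090 = (15906 + 72) + 9090 = 15978 + 9090 = 25068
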